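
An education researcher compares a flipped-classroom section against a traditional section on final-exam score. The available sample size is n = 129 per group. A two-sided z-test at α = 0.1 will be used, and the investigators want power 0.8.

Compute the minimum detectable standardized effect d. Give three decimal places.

d ≈ 0.310

Required noncentrality: δ = z_{0.05} + z_{0.20} = 1.645 + 0.842 = 2.486.
(Lower-tail contribution to power is negligible for δ > 0.)
δ = d·√(n/2) ⇒ d = δ/√(n/2) = 2.486/√(129/2) = 0.3096.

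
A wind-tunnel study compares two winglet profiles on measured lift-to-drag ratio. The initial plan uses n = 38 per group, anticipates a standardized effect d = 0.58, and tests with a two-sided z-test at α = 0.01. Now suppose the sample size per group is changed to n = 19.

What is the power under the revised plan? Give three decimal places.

With n = 19 per group: δ = d·√(n/2) = 0.58 × √(19/2) = 1.7877. Critical value z_{0.005} = 2.576.
Revised power = Φ(δ − 2.576) + Φ(−δ − 2.576) = Φ(-0.788) + Φ(-4.364) = 0.2153 + 0.0000 = 0.2153.

Power ≈ 0.215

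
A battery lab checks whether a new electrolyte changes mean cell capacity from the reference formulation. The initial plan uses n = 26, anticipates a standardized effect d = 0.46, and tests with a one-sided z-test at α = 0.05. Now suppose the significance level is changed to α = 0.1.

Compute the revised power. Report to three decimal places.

δ = d·√n = 0.46 × √26 = 2.3455 (unchanged). New critical value: z_{0.1} = 1.282.
Revised power = P(Z > 1.282 − δ) = Φ(1.064) = 0.8563.

Power ≈ 0.856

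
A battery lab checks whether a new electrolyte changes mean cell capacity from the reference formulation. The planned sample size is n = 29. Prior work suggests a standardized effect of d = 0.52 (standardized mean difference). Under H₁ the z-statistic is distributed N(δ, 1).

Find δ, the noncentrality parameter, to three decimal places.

δ ≈ 2.800

δ = d·√n = 0.52 × √29 = 2.8003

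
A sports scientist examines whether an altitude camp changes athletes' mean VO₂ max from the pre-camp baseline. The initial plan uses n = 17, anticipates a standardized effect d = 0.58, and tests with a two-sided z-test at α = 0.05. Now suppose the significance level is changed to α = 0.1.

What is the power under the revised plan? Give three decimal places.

Power ≈ 0.772

δ = d·√n = 0.58 × √17 = 2.3914 (unchanged). New critical value: z_{0.05} = 1.645.
Revised power = Φ(δ − 1.645) + Φ(−δ − 1.645) = Φ(0.747) + Φ(-4.036) = 0.7723 + 0.0000 = 0.7724.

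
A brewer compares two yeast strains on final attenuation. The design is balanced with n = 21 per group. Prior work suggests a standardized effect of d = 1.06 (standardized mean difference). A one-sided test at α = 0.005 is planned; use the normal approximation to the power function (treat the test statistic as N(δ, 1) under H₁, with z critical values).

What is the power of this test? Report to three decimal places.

Power ≈ 0.805

Noncentrality parameter: δ = d·√(n/2) = 1.06 × √(21/2) = 3.4348
One-sided α = 0.005 → critical value z_{0.005} = 2.576.
Power = P(Z > 2.576 − δ) = Φ(0.859) = 0.8048.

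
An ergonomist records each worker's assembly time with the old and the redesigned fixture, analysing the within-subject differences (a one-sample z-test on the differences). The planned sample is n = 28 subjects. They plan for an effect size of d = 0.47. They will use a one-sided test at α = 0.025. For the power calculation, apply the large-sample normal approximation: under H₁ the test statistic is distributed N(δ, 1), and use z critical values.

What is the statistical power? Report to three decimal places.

Power ≈ 0.701

Noncentrality parameter: δ = d·√n = 0.47 × √28 = 2.4870
Critical value for a one-sided test at α = 0.025: z_α = 1.960.
Power = P(Z > 1.960 − δ) = Φ(0.527) = 0.7009.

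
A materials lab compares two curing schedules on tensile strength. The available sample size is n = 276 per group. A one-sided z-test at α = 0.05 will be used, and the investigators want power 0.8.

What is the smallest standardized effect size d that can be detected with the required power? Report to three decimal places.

d ≈ 0.212

Need Φ(δ − 1.645) = 0.8, so δ = 1.645 + 0.842 = 2.486.
δ = d·√(n/2) ⇒ d = δ/√(n/2) = 2.486/√(276/2) = 0.2117.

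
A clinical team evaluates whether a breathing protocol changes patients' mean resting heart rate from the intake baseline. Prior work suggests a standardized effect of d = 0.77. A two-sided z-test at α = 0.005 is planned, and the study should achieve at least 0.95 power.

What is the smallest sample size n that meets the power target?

n = 34

Set Φ(δ − 2.807) = 0.95; then δ − 2.807 = Φ⁻¹(0.95) = 1.645, giving δ = 4.452.
(For δ > 0 the lower-tail rejection region contributes negligibly to power, so the one-term inversion is standard.)
δ = d·√n ⇒ n = (δ/d)² = (4.452 / 0.77)² = 33.43.
Round up to the next whole unit.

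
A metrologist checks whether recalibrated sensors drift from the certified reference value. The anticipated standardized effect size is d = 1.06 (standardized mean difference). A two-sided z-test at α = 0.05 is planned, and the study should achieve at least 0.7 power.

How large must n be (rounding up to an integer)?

n = 6

For power 0.7 need Φ(δ − z_{0.025}) = 0.7, so δ = z_{0.025} + z_{0.30} = 1.960 + 0.524 = 2.484.
(Ignoring the negligible lower-tail rejection probability gives the usual closed-form inversion.)
δ = d·√n ⇒ n = (δ/d)² = (2.484 / 1.06)² = 5.49.
Round up to the next whole unit.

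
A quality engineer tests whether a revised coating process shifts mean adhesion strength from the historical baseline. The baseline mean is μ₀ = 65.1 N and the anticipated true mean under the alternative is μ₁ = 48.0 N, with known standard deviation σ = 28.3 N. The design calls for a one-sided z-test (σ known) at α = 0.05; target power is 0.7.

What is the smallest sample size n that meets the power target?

n = 13

Standardized effect: d = |μ₁ − μ₀| / σ = |48.0 − 65.1| / 28.3 = 0.6042
For power 0.7 need Φ(δ − z_{0.05}) = 0.7, so δ = z_{0.05} + z_{0.30} = 1.645 + 0.524 = 2.169.
δ = d·√n ⇒ n = (δ/d)² = (2.169 / 0.6042)² = 12.89.
Rounding up, n = 13.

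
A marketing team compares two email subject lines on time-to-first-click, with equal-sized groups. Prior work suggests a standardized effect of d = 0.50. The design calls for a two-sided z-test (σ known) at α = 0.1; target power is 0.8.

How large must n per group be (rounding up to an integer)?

n = 50 per group

For power 0.8 need Φ(δ − z_{0.05}) = 0.8, so δ = z_{0.05} + z_{0.20} = 1.645 + 0.842 = 2.486.
(Ignoring the negligible lower-tail rejection probability gives the usual closed-form inversion.)
δ = d·√(n/2) ⇒ n = 2(δ/d)² = 2 × (2.486 / 0.50)² = 49.46.
Rounding up, n = 50 per group.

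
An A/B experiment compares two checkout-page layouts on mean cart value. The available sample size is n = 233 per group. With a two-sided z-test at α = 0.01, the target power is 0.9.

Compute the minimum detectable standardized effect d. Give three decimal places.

Need Φ(δ − 2.576) = 0.9, so δ = 2.576 + 1.282 = 3.857.
(Lower-tail contribution to power is negligible for δ > 0.)
δ = d·√(n/2) ⇒ d = δ/√(n/2) = 3.857/√(233/2) = 0.3574.

d ≈ 0.357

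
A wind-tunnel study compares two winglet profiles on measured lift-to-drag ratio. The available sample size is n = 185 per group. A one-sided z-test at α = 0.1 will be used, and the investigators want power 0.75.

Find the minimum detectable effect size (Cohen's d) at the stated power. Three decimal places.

d ≈ 0.203

Required noncentrality: δ = z_{0.1} + z_{0.25} = 1.282 + 0.674 = 1.956.
δ = d·√(n/2) ⇒ d = δ/√(n/2) = 1.956/√(185/2) = 0.2034.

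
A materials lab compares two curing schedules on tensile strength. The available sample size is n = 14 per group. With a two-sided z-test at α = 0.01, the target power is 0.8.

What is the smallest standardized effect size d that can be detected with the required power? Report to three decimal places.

Need Φ(δ − 2.576) = 0.8, so δ = 2.576 + 0.842 = 3.417.
(Lower-tail contribution to power is negligible for δ > 0.)
δ = d·√(n/2) ⇒ d = δ/√(n/2) = 3.417/√(14/2) = 1.2917.

d ≈ 1.292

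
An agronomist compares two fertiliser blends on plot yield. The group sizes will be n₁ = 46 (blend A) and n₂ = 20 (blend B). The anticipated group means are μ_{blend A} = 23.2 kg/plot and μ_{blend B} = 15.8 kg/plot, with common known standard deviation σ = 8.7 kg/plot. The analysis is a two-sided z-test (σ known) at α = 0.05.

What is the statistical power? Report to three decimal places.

Power ≈ 0.888

Standardized effect: d = |μ_{blend A} − μ_{blend B}| / σ = |23.2 − 15.8| / 8.7 = 0.8506
Noncentrality parameter: δ = d / √(1/n₁ + 1/n₂) = 0.8506 / √(1/46 + 1/20) = 3.1757
Critical value for a two-sided test at α = 0.05: z_{α/2} = 1.960.
Power = Φ(δ − 1.960) + Φ(−δ − 1.960) = Φ(1.216) + Φ(-5.136) = 0.8880 + 0.0000 = 0.8880.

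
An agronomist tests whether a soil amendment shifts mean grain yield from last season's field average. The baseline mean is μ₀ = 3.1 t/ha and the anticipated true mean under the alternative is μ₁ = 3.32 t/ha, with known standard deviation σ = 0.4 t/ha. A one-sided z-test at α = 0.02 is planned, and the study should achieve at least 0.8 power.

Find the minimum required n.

Standardized effect: d = |μ₁ − μ₀| / σ = |3.32 − 3.1| / 0.4 = 0.5500
Set Φ(δ − 2.054) = 0.8; then δ − 2.054 = Φ⁻¹(0.8) = 0.842, giving δ = 2.895.
δ = d·√n ⇒ n = (δ/d)² = (2.895 / 0.5500)² = 27.71.
Round up to the next whole unit.

n = 28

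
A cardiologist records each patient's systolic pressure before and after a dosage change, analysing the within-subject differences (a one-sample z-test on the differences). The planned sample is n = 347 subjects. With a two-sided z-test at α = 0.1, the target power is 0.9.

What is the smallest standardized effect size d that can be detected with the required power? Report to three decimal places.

Need Φ(δ − 1.645) = 0.9, so δ = 1.645 + 1.282 = 2.926.
(Lower-tail contribution to power is negligible for δ > 0.)
δ = d·√n ⇒ d = δ/√n = 2.926/√347 = 0.1571.

d ≈ 0.157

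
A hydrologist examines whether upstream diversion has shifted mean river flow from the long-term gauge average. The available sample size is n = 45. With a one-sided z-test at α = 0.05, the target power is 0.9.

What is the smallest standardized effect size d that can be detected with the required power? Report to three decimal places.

Required noncentrality: δ = z_{0.05} + z_{0.10} = 1.645 + 1.282 = 2.926.
δ = d·√n ⇒ d = δ/√n = 2.926/√45 = 0.4362.

d ≈ 0.436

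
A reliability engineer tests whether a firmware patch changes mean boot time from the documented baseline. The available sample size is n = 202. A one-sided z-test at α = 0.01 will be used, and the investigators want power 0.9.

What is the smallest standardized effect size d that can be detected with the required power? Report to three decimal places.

d ≈ 0.254

Required noncentrality: δ = z_{0.01} + z_{0.10} = 2.326 + 1.282 = 3.608.
δ = d·√n ⇒ d = δ/√n = 3.608/√202 = 0.2539.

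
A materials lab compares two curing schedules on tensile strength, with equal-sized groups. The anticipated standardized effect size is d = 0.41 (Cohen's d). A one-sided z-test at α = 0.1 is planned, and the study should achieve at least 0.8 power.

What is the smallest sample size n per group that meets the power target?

Set Φ(δ − 1.282) = 0.8; then δ − 1.282 = Φ⁻¹(0.8) = 0.842, giving δ = 2.123.
δ = d·√(n/2) ⇒ n = 2(δ/d)² = 2 × (2.123 / 0.41)² = 53.63.
Rounding up, n = 54 per group.

n = 54 per group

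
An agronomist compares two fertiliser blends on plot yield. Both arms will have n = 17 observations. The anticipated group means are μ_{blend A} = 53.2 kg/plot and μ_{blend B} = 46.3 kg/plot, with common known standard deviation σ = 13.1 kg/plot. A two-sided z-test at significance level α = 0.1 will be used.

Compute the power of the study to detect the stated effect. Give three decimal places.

Standardized effect: d = |μ_{blend A} − μ_{blend B}| / σ = |53.2 − 46.3| / 13.1 = 0.5267
Noncentrality parameter: δ = d·√(n/2) = 0.5267 × √(17/2) = 1.5356
Two-sided α = 0.1 → critical value z_{0.05} = 1.645.
Power = Φ(δ − 1.645) + Φ(−δ − 1.645) = Φ(-0.109) + Φ(-3.180) = 0.4565 + 0.0007 = 0.4572.

Power ≈ 0.457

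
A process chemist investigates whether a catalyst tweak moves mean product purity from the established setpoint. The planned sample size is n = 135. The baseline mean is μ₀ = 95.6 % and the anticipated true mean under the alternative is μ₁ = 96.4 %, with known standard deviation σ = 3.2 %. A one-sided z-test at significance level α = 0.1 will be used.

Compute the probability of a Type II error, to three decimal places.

Standardized effect: d = |μ₁ − μ₀| / σ = |96.4 − 95.6| / 3.2 = 0.2500
Noncentrality parameter: δ = d·√n = 0.2500 × √135 = 2.9047
One-sided α = 0.1 → critical value z_{0.1} = 1.282.
Power = P(Z > 1.282 − δ) = Φ(1.623) = 0.9477.
Type II error: β = 1 − power = 1 − 0.9477 = 0.0523.

β ≈ 0.052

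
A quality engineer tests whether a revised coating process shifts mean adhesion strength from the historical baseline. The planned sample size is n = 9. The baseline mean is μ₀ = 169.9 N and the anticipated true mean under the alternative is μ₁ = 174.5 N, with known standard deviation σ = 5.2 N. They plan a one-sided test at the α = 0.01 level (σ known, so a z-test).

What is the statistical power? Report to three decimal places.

Standardized effect: d = |μ₁ − μ₀| / σ = |174.5 − 169.9| / 5.2 = 0.8846
Noncentrality parameter: δ = d·√n = 0.8846 × √9 = 2.6538
One-sided α = 0.01 → critical value z_{0.01} = 2.326.
Power = P(Z > 2.326 − δ) = Φ(0.327) = 0.6284.

Power ≈ 0.628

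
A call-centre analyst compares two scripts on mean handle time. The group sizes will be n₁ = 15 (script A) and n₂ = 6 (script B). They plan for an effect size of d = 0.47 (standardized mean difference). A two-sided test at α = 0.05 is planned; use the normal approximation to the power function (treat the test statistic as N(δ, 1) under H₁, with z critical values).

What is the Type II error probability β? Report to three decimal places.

β ≈ 0.836

Noncentrality parameter: δ = d / √(1/n₁ + 1/n₂) = 0.47 / √(1/15 + 1/6) = 0.9730
Two-sided α = 0.05 → critical value z_{0.025} = 1.960.
Power = Φ(δ − 1.960) + Φ(−δ − 1.960) = Φ(-0.987) + Φ(-2.933) = 0.1618 + 0.0017 = 0.1635.
Type II error: β = 1 − power = 1 − 0.1635 = 0.8365.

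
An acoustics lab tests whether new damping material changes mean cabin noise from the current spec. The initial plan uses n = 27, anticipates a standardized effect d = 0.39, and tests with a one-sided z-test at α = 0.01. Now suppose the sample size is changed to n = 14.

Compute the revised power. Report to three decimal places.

Power ≈ 0.193

With n = 14: δ = d·√n = 0.39 × √14 = 1.4592. Critical value z_{0.01} = 2.326.
Revised power = Φ(δ − 2.326) = Φ(-0.867) = 0.1929.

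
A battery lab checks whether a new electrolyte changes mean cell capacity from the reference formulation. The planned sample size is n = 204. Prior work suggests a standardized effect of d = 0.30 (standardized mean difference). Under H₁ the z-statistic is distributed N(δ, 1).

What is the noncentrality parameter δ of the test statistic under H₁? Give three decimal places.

δ = d·√n = 0.30 × √204 = 4.2849

δ ≈ 4.285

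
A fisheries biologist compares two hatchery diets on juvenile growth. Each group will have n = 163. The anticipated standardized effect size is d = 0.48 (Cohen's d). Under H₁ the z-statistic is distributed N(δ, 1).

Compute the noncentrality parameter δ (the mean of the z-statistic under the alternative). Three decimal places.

δ ≈ 4.333

The noncentrality parameter scales effect size by the design's sample-size factor: δ = d·√(n/2) = 0.48 × √(163/2) = 4.3333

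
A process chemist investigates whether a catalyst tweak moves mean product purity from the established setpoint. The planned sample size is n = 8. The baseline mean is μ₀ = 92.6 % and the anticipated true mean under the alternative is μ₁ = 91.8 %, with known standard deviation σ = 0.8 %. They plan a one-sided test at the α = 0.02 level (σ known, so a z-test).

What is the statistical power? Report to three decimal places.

Power ≈ 0.781

Standardized effect: d = |μ₁ − μ₀| / σ = |91.8 − 92.6| / 0.8 = 1.0000
Noncentrality parameter: δ = d·√n = 1.0000 × √8 = 2.8284
One-sided α = 0.02 → critical value z_{0.02} = 2.054.
Power = Φ(δ − 2.054) = Φ(0.775) = 0.7807.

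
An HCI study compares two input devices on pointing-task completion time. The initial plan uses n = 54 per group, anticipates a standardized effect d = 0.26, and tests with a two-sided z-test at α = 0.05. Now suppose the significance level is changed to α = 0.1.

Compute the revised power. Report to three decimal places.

δ = d·√(n/2) = 0.26 × √(54/2) = 1.3510 (unchanged). New critical value: z_{0.05} = 1.645.
Revised power = Φ(δ − 1.645) + Φ(−δ − 1.645) = Φ(-0.294) + Φ(-2.996) = 0.3844 + 0.0014 = 0.3858.

Power ≈ 0.386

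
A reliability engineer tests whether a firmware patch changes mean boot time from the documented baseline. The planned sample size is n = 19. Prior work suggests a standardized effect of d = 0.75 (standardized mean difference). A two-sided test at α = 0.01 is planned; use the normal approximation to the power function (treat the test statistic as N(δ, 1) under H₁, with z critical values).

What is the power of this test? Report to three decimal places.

Power ≈ 0.756

Noncentrality parameter: δ = d·√n = 0.75 × √19 = 3.2692
Critical value for a two-sided test at α = 0.01: z_{α/2} = 2.576.
Power = Φ(δ − 2.576) + Φ(−δ − 2.576) = Φ(0.693) + Φ(-5.845) = 0.7560 + 0.0000 = 0.7560.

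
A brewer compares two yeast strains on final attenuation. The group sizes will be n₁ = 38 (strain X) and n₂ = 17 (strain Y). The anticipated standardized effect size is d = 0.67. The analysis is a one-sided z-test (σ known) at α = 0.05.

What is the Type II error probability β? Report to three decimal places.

Noncentrality parameter: δ = d / √(1/n₁ + 1/n₂) = 0.67 / √(1/38 + 1/17) = 2.2962
Critical value for a one-sided test at α = 0.05: z_α = 1.645.
Power = P(Z > 1.645 − δ) = Φ(0.651) = 0.7426.
Type II error: β = 1 − power = 1 − 0.7426 = 0.2574.

β ≈ 0.257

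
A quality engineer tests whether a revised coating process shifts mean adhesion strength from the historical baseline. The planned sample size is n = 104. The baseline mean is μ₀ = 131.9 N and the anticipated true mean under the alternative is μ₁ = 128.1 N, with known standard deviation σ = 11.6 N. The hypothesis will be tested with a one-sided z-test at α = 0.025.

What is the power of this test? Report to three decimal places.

Standardized effect: d = |μ₁ − μ₀| / σ = |128.1 − 131.9| / 11.6 = 0.3276
Noncentrality parameter: δ = d·√n = 0.3276 × √104 = 3.3407
Critical value for a one-sided test at α = 0.025: z_α = 1.960.
Power = P(Z > 1.960 − δ) = Φ(1.381) = 0.9163.

Power ≈ 0.916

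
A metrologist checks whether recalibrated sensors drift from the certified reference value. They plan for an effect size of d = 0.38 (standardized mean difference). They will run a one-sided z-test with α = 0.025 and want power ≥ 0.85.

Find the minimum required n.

n = 63

Set Φ(δ − 1.960) = 0.85; then δ − 1.960 = Φ⁻¹(0.85) = 1.036, giving δ = 2.996.
δ = d·√n ⇒ n = (δ/d)² = (2.996 / 0.38)² = 62.18.
Round up to the next whole unit.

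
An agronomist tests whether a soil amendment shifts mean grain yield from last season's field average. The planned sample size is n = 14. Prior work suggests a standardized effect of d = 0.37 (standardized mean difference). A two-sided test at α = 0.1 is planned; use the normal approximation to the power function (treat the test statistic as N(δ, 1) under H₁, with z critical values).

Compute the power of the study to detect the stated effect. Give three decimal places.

Noncentrality parameter: δ = d·√n = 0.37 × √14 = 1.3844
Critical value for a two-sided test at α = 0.1: z_{α/2} = 1.645.
Power = Φ(δ − 1.645) + Φ(−δ − 1.645) = Φ(-0.260) + Φ(-3.029) = 0.3973 + 0.0012 = 0.3985.

Power ≈ 0.398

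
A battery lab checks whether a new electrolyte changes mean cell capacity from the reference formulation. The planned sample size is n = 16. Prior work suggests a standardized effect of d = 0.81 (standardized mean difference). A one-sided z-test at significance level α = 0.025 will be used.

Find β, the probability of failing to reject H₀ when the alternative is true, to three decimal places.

β ≈ 0.100

Noncentrality parameter: δ = d·√n = 0.81 × √16 = 3.2400
One-sided α = 0.025 → critical value z_{0.025} = 1.960.
Power = P(Z > 1.960 − δ) = Φ(1.280) = 0.8997.
Type II error: β = 1 − power = 1 − 0.8997 = 0.1003.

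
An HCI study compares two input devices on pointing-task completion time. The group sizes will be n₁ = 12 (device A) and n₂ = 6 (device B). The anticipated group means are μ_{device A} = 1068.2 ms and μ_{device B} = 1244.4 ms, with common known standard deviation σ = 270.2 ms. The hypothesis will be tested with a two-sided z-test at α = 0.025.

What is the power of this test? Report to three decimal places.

Power ≈ 0.175

Standardized effect: d = |μ_{device A} − μ_{device B}| / σ = |1068.2 − 1244.4| / 270.2 = 0.6521
Noncentrality parameter: δ = d / √(1/n₁ + 1/n₂) = 0.6521 / √(1/12 + 1/6) = 1.3042
Critical value for a two-sided test at α = 0.025: z_{α/2} = 2.241.
Power = Φ(δ − 2.241) + Φ(−δ − 2.241) = Φ(-0.937) + Φ(-3.546) = 0.1743 + 0.0002 = 0.1745.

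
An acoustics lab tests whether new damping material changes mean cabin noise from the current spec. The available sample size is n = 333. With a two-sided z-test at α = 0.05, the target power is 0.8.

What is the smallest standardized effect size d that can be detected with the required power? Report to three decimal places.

Need Φ(δ − 1.960) = 0.8, so δ = 1.960 + 0.842 = 2.802.
(The second rejection-region term Φ(−δ − z_{α/2}) is negligible and dropped.)
δ = d·√n ⇒ d = δ/√n = 2.802/√333 = 0.1535.

d ≈ 0.154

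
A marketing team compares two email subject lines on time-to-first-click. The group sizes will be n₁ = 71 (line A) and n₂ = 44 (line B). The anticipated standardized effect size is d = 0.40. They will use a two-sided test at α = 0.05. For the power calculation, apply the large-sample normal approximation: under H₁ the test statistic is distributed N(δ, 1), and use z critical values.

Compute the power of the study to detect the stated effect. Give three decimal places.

Noncentrality parameter: δ = d / √(1/n₁ + 1/n₂) = 0.40 / √(1/71 + 1/44) = 2.0848
Two-sided α = 0.05 → critical value z_{0.025} = 1.960.
Power = Φ(δ − 1.960) + Φ(−δ − 1.960) = Φ(0.125) + Φ(-4.045) = 0.5497 + 0.0000 = 0.5497.

Power ≈ 0.550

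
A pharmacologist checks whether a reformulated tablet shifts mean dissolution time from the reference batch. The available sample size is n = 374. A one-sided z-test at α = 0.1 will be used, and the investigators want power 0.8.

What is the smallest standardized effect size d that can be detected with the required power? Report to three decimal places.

d ≈ 0.110

Need Φ(δ − 1.282) = 0.8, so δ = 1.282 + 0.842 = 2.123.
δ = d·√n ⇒ d = δ/√n = 2.123/√374 = 0.1098.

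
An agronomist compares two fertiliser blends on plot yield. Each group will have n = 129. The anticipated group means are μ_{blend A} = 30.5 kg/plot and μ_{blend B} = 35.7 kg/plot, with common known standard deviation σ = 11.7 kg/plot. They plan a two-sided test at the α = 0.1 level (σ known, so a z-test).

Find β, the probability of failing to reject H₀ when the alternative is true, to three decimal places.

β ≈ 0.027

Standardized effect: d = |μ_{blend A} − μ_{blend B}| / σ = |30.5 − 35.7| / 11.7 = 0.4444
Noncentrality parameter: δ = d·√(n/2) = 0.4444 × √(129/2) = 3.5694
Critical value for a two-sided test at α = 0.1: z_{α/2} = 1.645.
Power = Φ(δ − 1.645) + Φ(−δ − 1.645) = Φ(1.925) + Φ(-5.214) = 0.9729 + 0.0000 = 0.9729.
Type II error: β = 1 − power = 1 − 0.9729 = 0.0271.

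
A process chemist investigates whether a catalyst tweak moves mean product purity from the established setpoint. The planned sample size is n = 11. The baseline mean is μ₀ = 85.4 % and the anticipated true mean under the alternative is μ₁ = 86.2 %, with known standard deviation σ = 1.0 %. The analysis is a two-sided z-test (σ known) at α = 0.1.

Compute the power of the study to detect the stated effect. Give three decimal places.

Power ≈ 0.843

Standardized effect: d = |μ₁ − μ₀| / σ = |86.2 − 85.4| / 1.0 = 0.8000
Noncentrality parameter: δ = d·√n = 0.8000 × √11 = 2.6533
Critical value for a two-sided test at α = 0.1: z_{α/2} = 1.645.
Power = Φ(δ − 1.645) + Φ(−δ − 1.645) = Φ(1.008) + Φ(-4.298) = 0.8434 + 0.0000 = 0.8434.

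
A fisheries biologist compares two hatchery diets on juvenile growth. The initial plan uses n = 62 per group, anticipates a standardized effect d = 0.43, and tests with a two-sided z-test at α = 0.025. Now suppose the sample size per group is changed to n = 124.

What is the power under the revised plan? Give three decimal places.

Power ≈ 0.874

With n = 124 per group: δ = d·√(n/2) = 0.43 × √(124/2) = 3.3858. Critical value z_{0.0125} = 2.241.
Revised power = Φ(δ − 2.241) + Φ(−δ − 2.241) = Φ(1.144) + Φ(-5.627) = 0.8738 + 0.0000 = 0.8738.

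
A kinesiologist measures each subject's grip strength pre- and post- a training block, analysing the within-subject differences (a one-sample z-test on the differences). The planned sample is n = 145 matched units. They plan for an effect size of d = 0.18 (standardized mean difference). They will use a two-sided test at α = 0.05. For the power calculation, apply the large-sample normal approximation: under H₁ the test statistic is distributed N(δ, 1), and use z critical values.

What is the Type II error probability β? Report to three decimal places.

Noncentrality parameter: δ = d·√n = 0.18 × √145 = 2.1675
Two-sided α = 0.05 → critical value z_{0.025} = 1.960.
Power = Φ(δ − 1.960) + Φ(−δ − 1.960) = Φ(0.208) + Φ(-4.127) = 0.5822 + 0.0000 = 0.5822.
Type II error: β = 1 − power = 1 − 0.5822 = 0.4178.

β ≈ 0.418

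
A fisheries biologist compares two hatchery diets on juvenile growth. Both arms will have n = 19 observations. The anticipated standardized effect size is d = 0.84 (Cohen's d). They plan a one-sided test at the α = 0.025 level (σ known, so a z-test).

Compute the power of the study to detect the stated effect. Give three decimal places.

Noncentrality parameter: δ = d·√(n/2) = 0.84 × √(19/2) = 2.5891
One-sided α = 0.025 → critical value z_{0.025} = 1.960.
Power = P(Z > 1.960 − δ) = Φ(0.629) = 0.7354.

Power ≈ 0.735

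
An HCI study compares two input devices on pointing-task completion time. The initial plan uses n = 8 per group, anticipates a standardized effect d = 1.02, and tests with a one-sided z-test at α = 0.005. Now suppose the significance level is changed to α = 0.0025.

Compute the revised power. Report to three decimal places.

Power ≈ 0.222

δ = d·√(n/2) = 1.02 × √(8/2) = 2.0400 (unchanged). New critical value: z_{0.0025} = 2.807.
Revised power = P(Z > 2.807 − δ) = Φ(-0.767) = 0.2215.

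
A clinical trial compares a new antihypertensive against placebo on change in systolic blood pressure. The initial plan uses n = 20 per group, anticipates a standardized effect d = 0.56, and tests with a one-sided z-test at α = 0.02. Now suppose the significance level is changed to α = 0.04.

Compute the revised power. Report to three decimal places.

Power ≈ 0.508

δ = d·√(n/2) = 0.56 × √(20/2) = 1.7709 (unchanged). New critical value: z_{0.04} = 1.751.
Revised power = P(Z > 1.751 − δ) = Φ(0.020) = 0.5081.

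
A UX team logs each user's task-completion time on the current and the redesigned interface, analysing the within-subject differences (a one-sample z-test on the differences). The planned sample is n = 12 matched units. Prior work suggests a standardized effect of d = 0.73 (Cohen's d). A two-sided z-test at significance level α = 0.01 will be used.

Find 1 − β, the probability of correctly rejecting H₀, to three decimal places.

Power ≈ 0.481

Noncentrality parameter: δ = d·√n = 0.73 × √12 = 2.5288
Two-sided α = 0.01 → critical value z_{0.005} = 2.576.
Power = Φ(δ − 2.576) + Φ(−δ − 2.576) = Φ(-0.047) + Φ(-5.105) = 0.4812 + 0.0000 = 0.4812.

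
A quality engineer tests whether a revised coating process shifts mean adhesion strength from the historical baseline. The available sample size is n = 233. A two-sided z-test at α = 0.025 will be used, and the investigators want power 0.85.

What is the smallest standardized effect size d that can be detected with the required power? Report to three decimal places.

Required noncentrality: δ = z_{0.0125} + z_{0.15} = 2.241 + 1.036 = 3.278.
(Lower-tail contribution to power is negligible for δ > 0.)
δ = d·√n ⇒ d = δ/√n = 3.278/√233 = 0.2147.

d ≈ 0.215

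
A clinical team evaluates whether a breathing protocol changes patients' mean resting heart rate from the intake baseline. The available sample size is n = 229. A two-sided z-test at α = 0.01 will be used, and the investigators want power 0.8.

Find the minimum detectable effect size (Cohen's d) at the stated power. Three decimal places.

d ≈ 0.226

Need Φ(δ − 2.576) = 0.8, so δ = 2.576 + 0.842 = 3.417.
(The second rejection-region term Φ(−δ − z_{α/2}) is negligible and dropped.)
δ = d·√n ⇒ d = δ/√n = 3.417/√229 = 0.2258.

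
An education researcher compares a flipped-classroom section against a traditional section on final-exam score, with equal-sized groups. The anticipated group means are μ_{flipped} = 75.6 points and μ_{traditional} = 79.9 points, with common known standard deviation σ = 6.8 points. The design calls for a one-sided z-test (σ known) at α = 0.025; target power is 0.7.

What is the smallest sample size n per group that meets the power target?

n = 31 per group

Standardized effect: d = |μ_{flipped} − μ_{traditional}| / σ = |75.6 − 79.9| / 6.8 = 0.6324
For power 0.7 need Φ(δ − z_{0.025}) = 0.7, so δ = z_{0.025} + z_{0.30} = 1.960 + 0.524 = 2.484.
δ = d·√(n/2) ⇒ n = 2(δ/d)² = 2 × (2.484 / 0.6324)² = 30.87.
Round up to the next whole unit.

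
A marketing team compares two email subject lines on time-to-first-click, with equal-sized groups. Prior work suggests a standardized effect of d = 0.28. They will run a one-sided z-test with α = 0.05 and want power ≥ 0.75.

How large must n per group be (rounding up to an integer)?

n = 138 per group

Set Φ(δ − 1.645) = 0.75; then δ − 1.645 = Φ⁻¹(0.75) = 0.674, giving δ = 2.319.
δ = d·√(n/2) ⇒ n = 2(δ/d)² = 2 × (2.319 / 0.28)² = 137.23.
Rounding up, n = 138 per group.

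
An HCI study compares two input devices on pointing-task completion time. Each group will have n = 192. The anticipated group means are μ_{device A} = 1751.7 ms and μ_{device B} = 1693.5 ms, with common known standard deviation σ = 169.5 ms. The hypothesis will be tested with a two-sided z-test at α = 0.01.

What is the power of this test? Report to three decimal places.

Power ≈ 0.785

Standardized effect: d = |μ_{device A} − μ_{device B}| / σ = |1751.7 − 1693.5| / 169.5 = 0.3434
Noncentrality parameter: δ = d·√(n/2) = 0.3434 × √(192/2) = 3.3643
Two-sided α = 0.01 → critical value z_{0.005} = 2.576.
Power = Φ(δ − 2.576) + Φ(−δ − 2.576) = Φ(0.788) + Φ(-5.940) = 0.7848 + 0.0000 = 0.7848.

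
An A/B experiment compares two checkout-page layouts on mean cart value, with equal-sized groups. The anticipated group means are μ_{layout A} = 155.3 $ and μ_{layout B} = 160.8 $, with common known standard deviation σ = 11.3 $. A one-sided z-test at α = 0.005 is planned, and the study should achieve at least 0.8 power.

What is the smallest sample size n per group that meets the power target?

Standardized effect: d = |μ_{layout A} − μ_{layout B}| / σ = |155.3 − 160.8| / 11.3 = 0.4867
Set Φ(δ − 2.576) = 0.8; then δ − 2.576 = Φ⁻¹(0.8) = 0.842, giving δ = 3.417.
δ = d·√(n/2) ⇒ n = 2(δ/d)² = 2 × (3.417 / 0.4867)² = 98.60.
Rounding up, n = 99 per group.

n = 99 per group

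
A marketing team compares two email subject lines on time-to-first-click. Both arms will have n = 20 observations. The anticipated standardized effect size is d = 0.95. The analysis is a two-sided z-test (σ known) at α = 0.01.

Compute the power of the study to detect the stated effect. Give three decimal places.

Noncentrality parameter: δ = d·√(n/2) = 0.95 × √(20/2) = 3.0042
Two-sided α = 0.01 → critical value z_{0.005} = 2.576.
Power = Φ(δ − 2.576) + Φ(−δ − 2.576) = Φ(0.428) + Φ(-5.580) = 0.6658 + 0.0000 = 0.6658.

Power ≈ 0.666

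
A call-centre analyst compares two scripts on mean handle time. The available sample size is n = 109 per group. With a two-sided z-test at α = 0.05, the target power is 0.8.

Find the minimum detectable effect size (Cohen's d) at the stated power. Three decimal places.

d ≈ 0.379

Need Φ(δ − 1.960) = 0.8, so δ = 1.960 + 0.842 = 2.802.
(The second rejection-region term Φ(−δ − z_{α/2}) is negligible and dropped.)
δ = d·√(n/2) ⇒ d = δ/√(n/2) = 2.802/√(109/2) = 0.3795.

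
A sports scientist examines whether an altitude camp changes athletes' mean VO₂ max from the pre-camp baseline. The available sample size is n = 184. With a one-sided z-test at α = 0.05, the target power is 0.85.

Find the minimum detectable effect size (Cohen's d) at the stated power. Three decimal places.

Need Φ(δ − 1.645) = 0.85, so δ = 1.645 + 1.036 = 2.681.
δ = d·√n ⇒ d = δ/√n = 2.681/√184 = 0.1977.

d ≈ 0.198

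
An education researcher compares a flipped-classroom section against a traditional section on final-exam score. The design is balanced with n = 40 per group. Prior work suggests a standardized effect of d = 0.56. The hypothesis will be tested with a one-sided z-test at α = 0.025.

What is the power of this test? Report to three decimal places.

Power ≈ 0.707

Noncentrality parameter: δ = d·√(n/2) = 0.56 × √(40/2) = 2.5044
Critical value for a one-sided test at α = 0.025: z_α = 1.960.
Power = Φ(δ − 1.960) = Φ(0.544) = 0.7069.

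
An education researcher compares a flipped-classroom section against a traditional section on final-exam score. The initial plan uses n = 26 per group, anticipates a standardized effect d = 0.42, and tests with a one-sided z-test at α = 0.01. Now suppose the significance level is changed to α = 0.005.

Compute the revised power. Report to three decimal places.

Power ≈ 0.144

δ = d·√(n/2) = 0.42 × √(26/2) = 1.5143 (unchanged). New critical value: z_{0.005} = 2.576.
Revised power = P(Z > 2.576 − δ) = Φ(-1.061) = 0.1442.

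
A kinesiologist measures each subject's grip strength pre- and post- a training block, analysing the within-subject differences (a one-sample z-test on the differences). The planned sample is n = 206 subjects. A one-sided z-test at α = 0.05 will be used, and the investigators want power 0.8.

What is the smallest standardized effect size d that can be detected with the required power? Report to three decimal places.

d ≈ 0.173

Need Φ(δ − 1.645) = 0.8, so δ = 1.645 + 0.842 = 2.486.
δ = d·√n ⇒ d = δ/√n = 2.486/√206 = 0.1732.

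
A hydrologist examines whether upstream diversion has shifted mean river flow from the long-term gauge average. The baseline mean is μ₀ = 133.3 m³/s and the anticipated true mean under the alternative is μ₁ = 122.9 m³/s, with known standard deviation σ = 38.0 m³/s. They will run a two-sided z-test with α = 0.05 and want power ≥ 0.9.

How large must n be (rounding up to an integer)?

Standardized effect: d = |μ₁ − μ₀| / σ = |122.9 − 133.3| / 38.0 = 0.2737
Set Φ(δ − 1.960) = 0.9; then δ − 1.960 = Φ⁻¹(0.9) = 1.282, giving δ = 3.242.
(For δ > 0 the lower-tail rejection region contributes negligibly to power, so the one-term inversion is standard.)
δ = d·√n ⇒ n = (δ/d)² = (3.242 / 0.2737)² = 140.28.
Round up to the next whole unit.

n = 141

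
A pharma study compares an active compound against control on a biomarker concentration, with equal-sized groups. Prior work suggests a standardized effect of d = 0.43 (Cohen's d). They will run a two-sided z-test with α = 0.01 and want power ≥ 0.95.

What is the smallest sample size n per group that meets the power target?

For power 0.95 need Φ(δ − z_{0.005}) = 0.95, so δ = z_{0.005} + z_{0.05} = 2.576 + 1.645 = 4.221.
(Ignoring the negligible lower-tail rejection probability gives the usual closed-form inversion.)
δ = d·√(n/2) ⇒ n = 2(δ/d)² = 2 × (4.221 / 0.43)² = 192.69.
Round up to the next whole unit.

n = 193 per group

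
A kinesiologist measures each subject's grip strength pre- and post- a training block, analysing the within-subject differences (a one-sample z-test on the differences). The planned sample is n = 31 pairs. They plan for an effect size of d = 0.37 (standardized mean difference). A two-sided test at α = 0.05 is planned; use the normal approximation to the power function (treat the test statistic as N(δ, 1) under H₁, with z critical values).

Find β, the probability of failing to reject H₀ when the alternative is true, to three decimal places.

β ≈ 0.460

Noncentrality parameter: δ = d·√n = 0.37 × √31 = 2.0601
Critical value for a two-sided test at α = 0.05: z_{α/2} = 1.960.
Power = Φ(δ − 1.960) + Φ(−δ − 1.960) = Φ(0.100) + Φ(-4.020) = 0.5399 + 0.0000 = 0.5399.
Type II error: β = 1 − power = 1 − 0.5399 = 0.4601.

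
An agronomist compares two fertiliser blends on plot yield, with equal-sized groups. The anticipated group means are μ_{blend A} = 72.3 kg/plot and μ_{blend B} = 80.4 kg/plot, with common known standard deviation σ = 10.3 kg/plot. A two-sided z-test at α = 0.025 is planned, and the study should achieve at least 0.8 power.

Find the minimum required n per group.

n = 31 per group

Standardized effect: d = |μ_{blend A} − μ_{blend B}| / σ = |72.3 − 80.4| / 10.3 = 0.7864
For power 0.8 need Φ(δ − z_{0.0125}) = 0.8, so δ = z_{0.0125} + z_{0.20} = 2.241 + 0.842 = 3.083.
(Ignoring the negligible lower-tail rejection probability gives the usual closed-form inversion.)
δ = d·√(n/2) ⇒ n = 2(δ/d)² = 2 × (3.083 / 0.7864)² = 30.74.
Rounding up, n = 31 per group.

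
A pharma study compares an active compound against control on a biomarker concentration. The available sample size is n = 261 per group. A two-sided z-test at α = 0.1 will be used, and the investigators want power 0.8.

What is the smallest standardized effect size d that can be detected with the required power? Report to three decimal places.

Need Φ(δ − 1.645) = 0.8, so δ = 1.645 + 0.842 = 2.486.
(Lower-tail contribution to power is negligible for δ > 0.)
δ = d·√(n/2) ⇒ d = δ/√(n/2) = 2.486/√(261/2) = 0.2177.

d ≈ 0.218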